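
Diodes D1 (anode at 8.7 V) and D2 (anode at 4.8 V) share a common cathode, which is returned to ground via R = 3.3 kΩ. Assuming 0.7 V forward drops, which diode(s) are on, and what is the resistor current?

Assume both conduct. Then node N would need to be at both 8.7−0.7 = 8 V and 4.8−0.7 = 4.1 V, which is impossible.
Assume only D1 conducts: V_N = 8.7 − 0.7 = 8 V, so I_R = 8/3.3 = 2.42 mA.
Check D2: its anode-to-cathode voltage is 4.8 − 8 = -3.2 V < 0.7 V, so it is off. The assumption is consistent.

Only D1 conducts; I_R ≈ 2.4 mA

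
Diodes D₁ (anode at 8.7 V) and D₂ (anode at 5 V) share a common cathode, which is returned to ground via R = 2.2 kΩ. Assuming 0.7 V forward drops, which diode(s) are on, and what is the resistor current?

Assume both conduct. Then node N would need to be at both 8.7−0.7 = 8 V and 5−0.7 = 4.3 V, which is impossible.
Assume only D₁ conducts: V_N = 8.7 − 0.7 = 8 V, so I_R = 8/2.2 = 3.64 mA.
Check D₂: its anode-to-cathode voltage is 5 − 8 = -3 V < 0.7 V, so it is off. The assumption is consistent.

Only D₁ conducts; I_R ≈ 3.6 mA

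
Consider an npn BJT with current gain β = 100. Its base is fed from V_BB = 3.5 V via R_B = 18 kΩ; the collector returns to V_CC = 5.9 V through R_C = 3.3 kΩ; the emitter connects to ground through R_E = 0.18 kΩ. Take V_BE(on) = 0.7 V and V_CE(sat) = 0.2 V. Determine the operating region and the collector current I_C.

saturation; I_C ≈ 1.6 mA

Assume active: I_B = (3.5 − 0.7)/(18 + 101×0.18) = 0.0774 mA, I_C = β·I_B = 7.74 mA.
Then V_CE = 5.9 − 7.74×3.3 − 7.82×0.18 = -21 V < 0.2 V — the active assumption fails.
Re-solve with V_CE = 0.2 V. KCL at the emitter: V_E/R_E = (V_BB−0.7−V_E)/R_B + (V_CC−0.2−V_E)/R_C, giving V_E = 0.318 V.
I_C = (V_CC − 0.2 − V_E)/R_C = (5.7 − 0.318)/3.3 = 1.63 mA.
Check: I_B = (2.8 − 0.318)/18 = 0.138 mA, and β·I_B = 13.8 mA > I_C, confirming saturation.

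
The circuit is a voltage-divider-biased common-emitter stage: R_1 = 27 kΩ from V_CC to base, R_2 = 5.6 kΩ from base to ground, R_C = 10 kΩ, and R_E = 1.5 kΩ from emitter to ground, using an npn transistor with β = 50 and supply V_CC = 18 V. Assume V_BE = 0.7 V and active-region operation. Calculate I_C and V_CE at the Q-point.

I_C ≈ 1.5 mA, V_CE ≈ 1 V

Thevenize the base divider: V_Th = V_CC·R_2/(R_1+R_2) = 18×5.6/32.6 = 3.09 V, R_Th = R_1‖R_2 = 4.64 kΩ.
Base-emitter loop: V_Th = I_B·R_Th + V_BE + (β+1)I_B·R_E, so I_B = (3.09 − 0.7) / (4.64 + 51×1.5) = 0.0295 mA.
I_C = β·I_B = 50×0.0295 = 1.47 mA, and I_E = (β+1)I_B = 1.5 mA.
V_CE = V_CC − I_C·R_C − I_E·R_E = 18 − 1.47×10 − 1.5×1.5 = 1 V.
V_CE = 1 V > 0.2 V confirms active-region operation.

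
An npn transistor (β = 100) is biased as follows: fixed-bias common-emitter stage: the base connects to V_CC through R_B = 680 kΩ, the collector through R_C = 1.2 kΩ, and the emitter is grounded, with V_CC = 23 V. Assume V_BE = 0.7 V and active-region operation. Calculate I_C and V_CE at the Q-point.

Base loop: V_CC = I_B·R_B + V_BE, so I_B = (23 − 0.7)/680 kΩ = 0.0328 mA.
In the active region I_C = β·I_B = 100 × 0.0328 = 3.28 mA.
Collector loop: V_CE = V_CC − I_C·R_C = 23 − 3.28×1.2 = 19.1 V.
Since V_CE = 19.1 V > V_CE(sat) ≈ 0.2 V, the transistor is in the active region as assumed.

I_C ≈ 3.3 mA, V_CE ≈ 19 V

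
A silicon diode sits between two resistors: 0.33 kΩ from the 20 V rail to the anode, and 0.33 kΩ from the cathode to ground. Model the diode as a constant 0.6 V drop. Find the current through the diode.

The two resistors are in series with the diode, so KVL gives 20 = I·0.33 + 0.6 + I·0.33.
I = (20 − 0.6) / (0.33 + 0.33) kΩ = 19.4 / 0.66 = 29.4 mA.

I ≈ 29 mA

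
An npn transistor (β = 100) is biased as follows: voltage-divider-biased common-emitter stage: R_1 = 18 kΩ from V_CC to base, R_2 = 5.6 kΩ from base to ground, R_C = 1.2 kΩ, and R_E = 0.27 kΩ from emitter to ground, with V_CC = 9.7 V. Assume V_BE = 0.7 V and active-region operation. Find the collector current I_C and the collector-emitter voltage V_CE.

I_C ≈ 5.1 mA, V_CE ≈ 2.2 V

Thevenize the base divider: V_Th = V_CC·R_2/(R_1+R_2) = 9.7×5.6/23.6 = 2.3 V, R_Th = R_1‖R_2 = 4.27 kΩ.
Base-emitter loop: V_Th = I_B·R_Th + V_BE + (β+1)I_B·R_E, so I_B = (2.3 − 0.7) / (4.27 + 101×0.27) = 0.0508 mA.
I_C = β·I_B = 100×0.0508 = 5.08 mA, and I_E = (β+1)I_B = 5.13 mA.
V_CE = V_CC − I_C·R_C − I_E·R_E = 9.7 − 5.08×1.2 − 5.13×0.27 = 2.22 V.
V_CE = 2.22 V > 0.2 V confirms active-region operation.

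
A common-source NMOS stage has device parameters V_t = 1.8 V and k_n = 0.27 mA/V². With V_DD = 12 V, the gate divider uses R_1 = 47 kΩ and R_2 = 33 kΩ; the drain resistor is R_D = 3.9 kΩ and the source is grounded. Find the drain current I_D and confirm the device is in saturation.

I_D ≈ 1.3 mA

V_G = V_DD·R_2/(R_1+R_2) = 12×33/80 = 4.95 V. With the source grounded, V_GS = V_G = 4.95 V.
Assume saturation: I_D = (k_n/2)(V_GS − V_t)² = (0.27/2)×(4.95 − 1.8)² = 0.135×3.15² = 1.34 mA.
V_DS = V_DD − I_D·R_D = 12 − 1.34×3.9 = 6.78 V.
Saturation requires V_DS ≥ V_GS − V_t = 3.15 V; 6.78 ≥ 3.15 ✓.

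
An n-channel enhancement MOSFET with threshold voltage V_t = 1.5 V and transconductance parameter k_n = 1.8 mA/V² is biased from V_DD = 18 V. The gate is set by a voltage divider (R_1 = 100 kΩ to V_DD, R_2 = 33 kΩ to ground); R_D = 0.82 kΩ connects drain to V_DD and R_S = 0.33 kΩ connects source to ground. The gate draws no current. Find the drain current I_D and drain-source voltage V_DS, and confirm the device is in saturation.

V_G = V_DD·R_2/(R_1+R_2) = 18×33/133 = 4.47 V.
Assume saturation: I_D = (k_n/2)(V_GS − V_t)² with V_GS = V_G − I_D·R_S = 4.47 − 0.33·I_D.
Substituting gives 0.098·I_D² − 2.76·I_D + 7.92 = 0, with roots I_D = 3.24 or 24.9 mA.
The root I_D = 24.9 mA gives V_GS = -3.76 V ≤ V_t, so take I_D = 3.24 mA.
Then V_GS = 3.4 V and V_DS = V_DD − I_D(R_D+R_S) = 18 − 3.24×1.15 = 14.3 V.
Saturation requires V_DS ≥ V_GS − V_t = 1.9 V; 14.3 ≥ 1.9 ✓.

I_D ≈ 3.2 mA, V_DS ≈ 14 V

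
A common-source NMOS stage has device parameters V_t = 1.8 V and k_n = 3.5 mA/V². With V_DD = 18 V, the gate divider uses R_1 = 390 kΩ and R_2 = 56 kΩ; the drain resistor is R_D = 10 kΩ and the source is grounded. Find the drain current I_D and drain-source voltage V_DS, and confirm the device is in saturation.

I_D ≈ 0.37 mA, V_DS ≈ 14 V

V_G = V_DD·R_2/(R_1+R_2) = 18×56/446 = 2.26 V. With the source grounded, V_GS = V_G = 2.26 V.
Assume saturation: I_D = (k_n/2)(V_GS − V_t)² = (3.5/2)×(2.26 − 1.8)² = 1.75×0.46² = 0.37 mA.
V_DS = V_DD − I_D·R_D = 18 − 0.37×10 = 14.3 V.
Saturation requires V_DS ≥ V_GS − V_t = 0.46 V; 14.3 ≥ 0.46 ✓.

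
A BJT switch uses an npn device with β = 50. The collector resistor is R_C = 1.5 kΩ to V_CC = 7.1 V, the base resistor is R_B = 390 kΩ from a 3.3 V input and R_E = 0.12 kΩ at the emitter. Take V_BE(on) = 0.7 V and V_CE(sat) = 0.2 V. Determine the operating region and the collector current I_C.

Assume active. Base-emitter loop: I_B = (V_BB − V_BE)/(R_B + (β+1)R_E) = (3.3 − 0.7)/(390 + 51×0.12) = 0.00656 mA.
I_C = β·I_B = 50×0.00656 = 0.328 mA.
V_CE = V_CC − I_C·R_C − I_E·R_E = 7.1 − 0.328×1.5 − 0.335×0.12 = 6.57 V > V_CE(sat), so the active-region assumption holds.

active; I_C ≈ 0.33 mA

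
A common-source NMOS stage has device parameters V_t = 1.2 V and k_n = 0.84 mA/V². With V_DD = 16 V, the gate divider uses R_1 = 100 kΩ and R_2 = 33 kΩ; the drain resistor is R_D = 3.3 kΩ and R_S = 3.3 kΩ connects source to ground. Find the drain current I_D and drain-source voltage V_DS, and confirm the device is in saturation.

V_G = V_DD·R_2/(R_1+R_2) = 16×33/133 = 3.97 V.
Assume saturation: I_D = (k_n/2)(V_GS − V_t)² with V_GS = V_G − I_D·R_S = 3.97 − 3.3·I_D.
Substituting gives 4.57·I_D² − 8.68·I_D + 3.22 = 0, with roots I_D = 0.507 or 1.39 mA.
The root I_D = 1.39 mA gives V_GS = -0.62 V ≤ V_t, so take I_D = 0.507 mA.
Then V_GS = 2.3 V and V_DS = V_DD − I_D(R_D+R_S) = 16 − 0.507×6.6 = 12.7 V.
Saturation requires V_DS ≥ V_GS − V_t = 1.1 V; 12.7 ≥ 1.1 ✓.

I_D ≈ 0.51 mA, V_DS ≈ 13 V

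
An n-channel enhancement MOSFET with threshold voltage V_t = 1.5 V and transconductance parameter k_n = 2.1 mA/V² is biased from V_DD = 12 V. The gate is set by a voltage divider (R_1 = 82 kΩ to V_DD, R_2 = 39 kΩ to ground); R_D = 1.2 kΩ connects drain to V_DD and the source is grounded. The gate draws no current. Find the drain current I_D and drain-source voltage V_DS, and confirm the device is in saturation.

V_G = V_DD·R_2/(R_1+R_2) = 12×39/121 = 3.87 V. With the source grounded, V_GS = V_G = 3.87 V.
Assume saturation: I_D = (k_n/2)(V_GS − V_t)² = (2.1/2)×(3.87 − 1.5)² = 1.05×2.37² = 5.89 mA.
V_DS = V_DD − I_D·R_D = 12 − 5.89×1.2 = 4.94 V.
Saturation requires V_DS ≥ V_GS − V_t = 2.37 V; 4.94 ≥ 2.37 ✓.

I_D ≈ 5.9 mA, V_DS ≈ 4.9 V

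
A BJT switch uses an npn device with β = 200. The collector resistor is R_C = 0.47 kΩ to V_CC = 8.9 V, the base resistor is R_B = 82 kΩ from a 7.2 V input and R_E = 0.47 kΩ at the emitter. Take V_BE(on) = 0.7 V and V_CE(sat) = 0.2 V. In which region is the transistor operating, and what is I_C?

active; I_C ≈ 7.4 mA

Assume active. Base-emitter loop: I_B = (V_BB − V_BE)/(R_B + (β+1)R_E) = (7.2 − 0.7)/(82 + 201×0.47) = 0.0368 mA.
I_C = β·I_B = 200×0.0368 = 7.37 mA.
V_CE = V_CC − I_C·R_C − I_E·R_E = 8.9 − 7.37×0.47 − 7.4×0.47 = 1.96 V > V_CE(sat), so the active-region assumption holds.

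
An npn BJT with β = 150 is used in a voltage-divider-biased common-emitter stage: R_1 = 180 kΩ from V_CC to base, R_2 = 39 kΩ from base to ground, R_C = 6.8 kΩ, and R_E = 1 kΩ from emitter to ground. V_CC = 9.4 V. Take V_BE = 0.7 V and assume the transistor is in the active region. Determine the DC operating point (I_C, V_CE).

Thevenize the base divider: V_Th = V_CC·R_2/(R_1+R_2) = 9.4×39/219 = 1.67 V, R_Th = R_1‖R_2 = 32.1 kΩ.
Base-emitter loop: V_Th = I_B·R_Th + V_BE + (β+1)I_B·R_E, so I_B = (1.67 − 0.7) / (32.1 + 151×1) = 0.00532 mA.
I_C = β·I_B = 150×0.00532 = 0.798 mA, and I_E = (β+1)I_B = 0.803 mA.
V_CE = V_CC − I_C·R_C − I_E·R_E = 9.4 − 0.798×6.8 − 0.803×1 = 3.17 V.
V_CE = 3.17 V > 0.2 V confirms active-region operation.

I_C ≈ 0.8 mA, V_CE ≈ 3.2 V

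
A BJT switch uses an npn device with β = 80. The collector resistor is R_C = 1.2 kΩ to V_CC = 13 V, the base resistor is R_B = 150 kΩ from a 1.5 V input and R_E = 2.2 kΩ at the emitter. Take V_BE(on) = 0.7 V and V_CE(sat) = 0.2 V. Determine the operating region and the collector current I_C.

Assume active. Base-emitter loop: I_B = (V_BB − V_BE)/(R_B + (β+1)R_E) = (1.5 − 0.7)/(150 + 81×2.2) = 0.00244 mA.
I_C = β·I_B = 80×0.00244 = 0.195 mA.
V_CE = V_CC − I_C·R_C − I_E·R_E = 13 − 0.195×1.2 − 0.197×2.2 = 12.3 V > V_CE(sat), so the active-region assumption holds.

active; I_C ≈ 0.2 mA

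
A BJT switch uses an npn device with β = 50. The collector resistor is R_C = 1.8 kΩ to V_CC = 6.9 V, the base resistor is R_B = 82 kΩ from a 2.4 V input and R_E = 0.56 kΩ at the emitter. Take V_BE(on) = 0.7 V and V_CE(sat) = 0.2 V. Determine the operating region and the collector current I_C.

Assume active. Base-emitter loop: I_B = (V_BB − V_BE)/(R_B + (β+1)R_E) = (2.4 − 0.7)/(82 + 51×0.56) = 0.0154 mA.
I_C = β·I_B = 50×0.0154 = 0.769 mA.
V_CE = V_CC − I_C·R_C − I_E·R_E = 6.9 − 0.769×1.8 − 0.784×0.56 = 5.08 V > V_CE(sat), so the active-region assumption holds.

active; I_C ≈ 0.77 mA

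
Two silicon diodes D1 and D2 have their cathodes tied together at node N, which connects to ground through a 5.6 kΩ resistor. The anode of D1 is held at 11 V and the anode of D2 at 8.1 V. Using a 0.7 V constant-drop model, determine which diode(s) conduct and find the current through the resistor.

Assume both conduct. Then node N would need to be at both 11−0.7 = 10.3 V and 8.1−0.7 = 7.4 V, which is impossible.
Assume only D1 conducts: V_N = 11 − 0.7 = 10.3 V, so I_R = 10.3/5.6 = 1.84 mA.
Check D2: its anode-to-cathode voltage is 8.1 − 10.3 = -2.2 V < 0.7 V, so it is off. The assumption is consistent.

Only D1 conducts; I_R ≈ 1.8 mA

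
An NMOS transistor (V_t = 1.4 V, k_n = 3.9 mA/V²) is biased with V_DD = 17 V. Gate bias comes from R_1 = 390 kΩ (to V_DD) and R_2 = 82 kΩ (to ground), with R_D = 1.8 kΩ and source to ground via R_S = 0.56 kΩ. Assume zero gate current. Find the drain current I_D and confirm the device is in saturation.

V_G = V_DD·R_2/(R_1+R_2) = 17×82/472 = 2.95 V.
Assume saturation: I_D = (k_n/2)(V_GS − V_t)² with V_GS = V_G − I_D·R_S = 2.95 − 0.56·I_D.
Substituting gives 0.612·I_D² − 4.39·I_D + 4.71 = 0, with roots I_D = 1.31 or 5.87 mA.
The root I_D = 5.87 mA gives V_GS = -0.335 V ≤ V_t, so take I_D = 1.31 mA.
Then V_GS = 2.22 V and V_DS = V_DD − I_D(R_D+R_S) = 17 − 1.31×2.36 = 13.9 V.
Saturation requires V_DS ≥ V_GS − V_t = 0.82 V; 13.9 ≥ 0.82 ✓.

I_D ≈ 1.3 mA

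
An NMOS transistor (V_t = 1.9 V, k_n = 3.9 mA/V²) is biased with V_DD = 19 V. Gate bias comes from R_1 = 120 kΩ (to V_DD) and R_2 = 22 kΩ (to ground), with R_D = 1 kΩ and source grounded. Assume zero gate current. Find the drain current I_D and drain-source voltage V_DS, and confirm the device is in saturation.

V_G = V_DD·R_2/(R_1+R_2) = 19×22/142 = 2.94 V. With the source grounded, V_GS = V_G = 2.94 V.
Assume saturation: I_D = (k_n/2)(V_GS − V_t)² = (3.9/2)×(2.94 − 1.9)² = 1.95×1.04² = 2.12 mA.
V_DS = V_DD − I_D·R_D = 19 − 2.12×1 = 16.9 V.
Saturation requires V_DS ≥ V_GS − V_t = 1.04 V; 16.9 ≥ 1.04 ✓.

I_D ≈ 2.1 mA, V_DS ≈ 17 V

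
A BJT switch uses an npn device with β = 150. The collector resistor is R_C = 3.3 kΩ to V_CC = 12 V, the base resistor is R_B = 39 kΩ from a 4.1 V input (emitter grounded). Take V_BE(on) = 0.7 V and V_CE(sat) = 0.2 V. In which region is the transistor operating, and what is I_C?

Assume active: I_B = (4.1 − 0.7)/39 = 0.0872 mA, giving I_C = β·I_B = 13.1 mA.
But then V_CE = 12 − 13.1×3.3 = -31.2 V < V_CE(sat) = 0.2 V — impossible in the active region.
So the transistor is saturated. With V_CE = 0.2 V, I_C = (V_CC − 0.2)/R_C = 11.8/3.3 = 3.58 mA.
Check: β·I_B = 13.1 mA > I_C = 3.58 mA, confirming saturation.

saturation; I_C ≈ 3.6 mA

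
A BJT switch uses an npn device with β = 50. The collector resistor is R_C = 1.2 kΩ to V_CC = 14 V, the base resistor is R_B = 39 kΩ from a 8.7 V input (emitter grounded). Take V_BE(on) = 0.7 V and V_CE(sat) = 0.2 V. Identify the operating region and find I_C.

Assume active. Base-emitter loop: I_B = (V_BB − V_BE)/R_B = (8.7 − 0.7)/39 = 0.205 mA.
I_C = β·I_B = 50×0.205 = 10.3 mA.
V_CE = V_CC − I_C·R_C = 14 − 10.3×1.2 = 1.69 V > V_CE(sat), so the active-region assumption holds.

active; I_C ≈ 10 mA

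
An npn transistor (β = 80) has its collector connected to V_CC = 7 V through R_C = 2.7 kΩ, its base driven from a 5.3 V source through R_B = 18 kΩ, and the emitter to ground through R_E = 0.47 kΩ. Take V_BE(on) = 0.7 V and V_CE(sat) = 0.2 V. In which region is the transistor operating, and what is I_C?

Assume active: I_B = (5.3 − 0.7)/(18 + 81×0.47) = 0.082 mA, I_C = β·I_B = 6.56 mA.
Then V_CE = 7 − 6.56×2.7 − 6.65×0.47 = -13.8 V < 0.2 V — the active assumption fails.
Re-solve with V_CE = 0.2 V. KCL at the emitter: V_E/R_E = (V_BB−0.7−V_E)/R_B + (V_CC−0.2−V_E)/R_C, giving V_E = 1.09 V.
I_C = (V_CC − 0.2 − V_E)/R_C = (6.8 − 1.09)/2.7 = 2.12 mA.
Check: I_B = (4.6 − 1.09)/18 = 0.195 mA, and β·I_B = 15.6 mA > I_C, confirming saturation.

saturation; I_C ≈ 2.1 mA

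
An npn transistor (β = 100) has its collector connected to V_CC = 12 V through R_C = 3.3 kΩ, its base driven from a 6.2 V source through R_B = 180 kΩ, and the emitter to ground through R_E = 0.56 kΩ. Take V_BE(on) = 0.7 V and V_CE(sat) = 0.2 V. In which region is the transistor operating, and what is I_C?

active; I_C ≈ 2.3 mA

Assume active. Base-emitter loop: I_B = (V_BB − V_BE)/(R_B + (β+1)R_E) = (6.2 − 0.7)/(180 + 101×0.56) = 0.0232 mA.
I_C = β·I_B = 100×0.0232 = 2.32 mA.
V_CE = V_CC − I_C·R_C − I_E·R_E = 12 − 2.32×3.3 − 2.35×0.56 = 3.01 V > V_CE(sat), so the active-region assumption holds.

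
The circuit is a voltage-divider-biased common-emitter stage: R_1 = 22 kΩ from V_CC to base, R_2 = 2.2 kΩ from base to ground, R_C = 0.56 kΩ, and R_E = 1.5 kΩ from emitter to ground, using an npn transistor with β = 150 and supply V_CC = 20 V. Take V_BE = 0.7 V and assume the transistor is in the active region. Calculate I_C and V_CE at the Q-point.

Thevenize the base divider: V_Th = V_CC·R_2/(R_1+R_2) = 20×2.2/24.2 = 1.82 V, R_Th = R_1‖R_2 = 2 kΩ.
Base-emitter loop: V_Th = I_B·R_Th + V_BE + (β+1)I_B·R_E, so I_B = (1.82 − 0.7) / (2 + 151×1.5) = 0.00489 mA.
I_C = β·I_B = 150×0.00489 = 0.734 mA, and I_E = (β+1)I_B = 0.739 mA.
V_CE = V_CC − I_C·R_C − I_E·R_E = 20 − 0.734×0.56 − 0.739×1.5 = 18.5 V.
V_CE = 18.5 V > 0.2 V confirms active-region operation.

I_C ≈ 0.73 mA, V_CE ≈ 18 V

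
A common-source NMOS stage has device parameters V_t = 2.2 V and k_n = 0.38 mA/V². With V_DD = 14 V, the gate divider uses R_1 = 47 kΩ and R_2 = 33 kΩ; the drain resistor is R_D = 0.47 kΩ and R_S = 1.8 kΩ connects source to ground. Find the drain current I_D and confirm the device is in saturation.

V_G = V_DD·R_2/(R_1+R_2) = 14×33/80 = 5.78 V.
Assume saturation: I_D = (k_n/2)(V_GS − V_t)² with V_GS = V_G − I_D·R_S = 5.78 − 1.8·I_D.
Substituting gives 0.616·I_D² − 3.45·I_D + 2.43 = 0, with roots I_D = 0.827 or 4.77 mA.
The root I_D = 4.77 mA gives V_GS = -2.81 V ≤ V_t, so take I_D = 0.827 mA.
Then V_GS = 4.29 V and V_DS = V_DD − I_D(R_D+R_S) = 14 − 0.827×2.27 = 12.1 V.
Saturation requires V_DS ≥ V_GS − V_t = 2.09 V; 12.1 ≥ 2.09 ✓.

I_D ≈ 0.83 mA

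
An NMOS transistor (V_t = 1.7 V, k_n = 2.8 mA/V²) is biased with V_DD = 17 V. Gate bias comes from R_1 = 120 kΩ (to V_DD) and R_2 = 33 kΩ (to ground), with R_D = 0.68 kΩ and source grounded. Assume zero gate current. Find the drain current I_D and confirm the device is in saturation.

V_G = V_DD·R_2/(R_1+R_2) = 17×33/153 = 3.67 V. With the source grounded, V_GS = V_G = 3.67 V.
Assume saturation: I_D = (k_n/2)(V_GS − V_t)² = (2.8/2)×(3.67 − 1.7)² = 1.4×1.97² = 5.41 mA.
V_DS = V_DD − I_D·R_D = 17 − 5.41×0.68 = 13.3 V.
Saturation requires V_DS ≥ V_GS − V_t = 1.97 V; 13.3 ≥ 1.97 ✓.

I_D ≈ 5.4 mA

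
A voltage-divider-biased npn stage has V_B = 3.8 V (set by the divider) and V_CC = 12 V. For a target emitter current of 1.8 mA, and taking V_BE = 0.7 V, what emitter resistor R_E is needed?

R_E ≈ 1.7 kΩ

V_E = V_B − V_BE = 3.8 − 0.7 = 3.1 V.
R_E = V_E / I_E = 3.1 / 1.8 = 1.72 kΩ.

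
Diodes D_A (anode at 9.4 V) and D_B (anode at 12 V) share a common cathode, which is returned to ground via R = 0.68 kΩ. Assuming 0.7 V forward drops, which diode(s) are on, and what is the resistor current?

Only D_B conducts; I_R ≈ 17 mA

Assume both conduct. Then node N would need to be at both 9.4−0.7 = 8.7 V and 12−0.7 = 11.3 V, which is impossible.
Assume only D_B conducts: V_N = 12 − 0.7 = 11.3 V, so I_R = 11.3/0.68 = 16.6 mA.
Check D_A: its anode-to-cathode voltage is 9.4 − 11.3 = -1.9 V < 0.7 V, so it is off. The assumption is consistent.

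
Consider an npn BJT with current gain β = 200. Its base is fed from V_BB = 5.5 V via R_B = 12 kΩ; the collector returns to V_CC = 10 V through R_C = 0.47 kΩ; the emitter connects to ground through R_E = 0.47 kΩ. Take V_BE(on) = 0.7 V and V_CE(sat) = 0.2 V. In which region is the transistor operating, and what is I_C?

Assume active. Base-emitter loop: I_B = (V_BB − V_BE)/(R_B + (β+1)R_E) = (5.5 − 0.7)/(12 + 201×0.47) = 0.0451 mA.
I_C = β·I_B = 200×0.0451 = 9.02 mA.
V_CE = V_CC − I_C·R_C − I_E·R_E = 10 − 9.02×0.47 − 9.06×0.47 = 1.5 V > V_CE(sat), so the active-region assumption holds.

active; I_C ≈ 9 mA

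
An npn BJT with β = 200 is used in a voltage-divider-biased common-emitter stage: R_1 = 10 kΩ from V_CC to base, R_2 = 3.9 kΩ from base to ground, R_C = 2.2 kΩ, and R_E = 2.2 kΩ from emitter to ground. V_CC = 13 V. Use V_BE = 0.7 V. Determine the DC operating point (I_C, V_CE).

Thevenize the base divider: V_Th = V_CC·R_2/(R_1+R_2) = 13×3.9/13.9 = 3.65 V, R_Th = R_1‖R_2 = 2.81 kΩ.
Base-emitter loop: V_Th = I_B·R_Th + V_BE + (β+1)I_B·R_E, so I_B = (3.65 − 0.7) / (2.81 + 201×2.2) = 0.00662 mA.
I_C = β·I_B = 200×0.00662 = 1.32 mA, and I_E = (β+1)I_B = 1.33 mA.
V_CE = V_CC − I_C·R_C − I_E·R_E = 13 − 1.32×2.2 − 1.33×2.2 = 7.16 V.
V_CE = 7.16 V > 0.2 V confirms active-region operation.

I_C ≈ 1.3 mA, V_CE ≈ 7.2 V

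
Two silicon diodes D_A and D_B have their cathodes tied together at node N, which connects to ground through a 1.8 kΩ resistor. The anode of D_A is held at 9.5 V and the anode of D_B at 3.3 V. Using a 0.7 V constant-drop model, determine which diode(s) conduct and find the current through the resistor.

Only D_A conducts; I_R ≈ 4.9 mA

Assume both conduct. Then node N would need to be at both 9.5−0.7 = 8.8 V and 3.3−0.7 = 2.6 V, which is impossible.
Assume only D_A conducts: V_N = 9.5 − 0.7 = 8.8 V, so I_R = 8.8/1.8 = 4.89 mA.
Check D_B: its anode-to-cathode voltage is 3.3 − 8.8 = -5.5 V < 0.7 V, so it is off. The assumption is consistent.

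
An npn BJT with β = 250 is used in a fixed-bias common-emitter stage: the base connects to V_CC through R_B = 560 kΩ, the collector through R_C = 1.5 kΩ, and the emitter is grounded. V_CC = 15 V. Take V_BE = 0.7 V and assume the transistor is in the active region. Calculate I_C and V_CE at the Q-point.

I_C ≈ 6.4 mA, V_CE ≈ 5.4 V

Base loop: V_CC = I_B·R_B + V_BE, so I_B = (15 − 0.7)/560 kΩ = 0.0255 mA.
In the active region I_C = β·I_B = 250 × 0.0255 = 6.38 mA.
Collector loop: V_CE = V_CC − I_C·R_C = 15 − 6.38×1.5 = 5.42 V.
Since V_CE = 5.42 V > V_CE(sat) ≈ 0.2 V, the transistor is in the active region as assumed.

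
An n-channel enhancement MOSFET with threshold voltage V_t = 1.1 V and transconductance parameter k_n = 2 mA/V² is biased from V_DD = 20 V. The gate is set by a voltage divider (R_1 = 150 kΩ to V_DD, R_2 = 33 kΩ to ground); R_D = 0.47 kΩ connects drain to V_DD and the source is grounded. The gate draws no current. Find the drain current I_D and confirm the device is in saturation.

I_D ≈ 6.3 mA

V_G = V_DD·R_2/(R_1+R_2) = 20×33/183 = 3.61 V. With the source grounded, V_GS = V_G = 3.61 V.
Assume saturation: I_D = (k_n/2)(V_GS − V_t)² = (2/2)×(3.61 − 1.1)² = 1×2.51² = 6.28 mA.
V_DS = V_DD − I_D·R_D = 20 − 6.28×0.47 = 17 V.
Saturation requires V_DS ≥ V_GS − V_t = 2.51 V; 17 ≥ 2.51 ✓.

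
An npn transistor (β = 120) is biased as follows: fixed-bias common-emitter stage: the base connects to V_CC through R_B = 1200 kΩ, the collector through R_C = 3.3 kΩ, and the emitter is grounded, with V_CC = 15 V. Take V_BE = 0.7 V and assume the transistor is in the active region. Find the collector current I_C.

Base loop: V_CC = I_B·R_B + V_BE, so I_B = (15 − 0.7)/1200 kΩ = 0.0119 mA.
In the active region I_C = β·I_B = 120 × 0.0119 = 1.43 mA.
Collector loop: V_CE = V_CC − I_C·R_C = 15 − 1.43×3.3 = 10.3 V.
Since V_CE = 10.3 V > V_CE(sat) ≈ 0.2 V, the transistor is in the active region as assumed.

I_C ≈ 1.4 mA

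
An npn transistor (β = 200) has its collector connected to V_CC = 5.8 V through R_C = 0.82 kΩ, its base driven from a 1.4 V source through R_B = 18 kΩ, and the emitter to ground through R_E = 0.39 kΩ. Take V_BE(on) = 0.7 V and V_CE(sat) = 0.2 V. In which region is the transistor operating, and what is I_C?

Assume active. Base-emitter loop: I_B = (V_BB − V_BE)/(R_B + (β+1)R_E) = (1.4 − 0.7)/(18 + 201×0.39) = 0.00726 mA.
I_C = β·I_B = 200×0.00726 = 1.45 mA.
V_CE = V_CC − I_C·R_C − I_E·R_E = 5.8 − 1.45×0.82 − 1.46×0.39 = 4.04 V > V_CE(sat), so the active-region assumption holds.

active; I_C ≈ 1.5 mA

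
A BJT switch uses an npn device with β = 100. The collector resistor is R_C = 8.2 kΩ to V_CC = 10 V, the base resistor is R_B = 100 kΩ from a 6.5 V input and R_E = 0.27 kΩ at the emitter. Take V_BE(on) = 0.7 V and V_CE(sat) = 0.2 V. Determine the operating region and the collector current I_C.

saturation; I_C ≈ 1.2 mA

Assume active: I_B = (6.5 − 0.7)/(100 + 101×0.27) = 0.0456 mA, I_C = β·I_B = 4.56 mA.
Then V_CE = 10 − 4.56×8.2 − 4.6×0.27 = -28.6 V < 0.2 V — the active assumption fails.
Re-solve with V_CE = 0.2 V. KCL at the emitter: V_E/R_E = (V_BB−0.7−V_E)/R_B + (V_CC−0.2−V_E)/R_C, giving V_E = 0.327 V.
I_C = (V_CC − 0.2 − V_E)/R_C = (9.8 − 0.327)/8.2 = 1.16 mA.
Check: I_B = (5.8 − 0.327)/100 = 0.0547 mA, and β·I_B = 5.47 mA > I_C, confirming saturation.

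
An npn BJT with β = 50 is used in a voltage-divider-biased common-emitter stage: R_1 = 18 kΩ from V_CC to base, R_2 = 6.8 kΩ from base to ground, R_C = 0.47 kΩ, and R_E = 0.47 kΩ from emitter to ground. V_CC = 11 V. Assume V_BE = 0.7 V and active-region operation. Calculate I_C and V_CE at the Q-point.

Thevenize the base divider: V_Th = V_CC·R_2/(R_1+R_2) = 11×6.8/24.8 = 3.02 V, R_Th = R_1‖R_2 = 4.94 kΩ.
Base-emitter loop: V_Th = I_B·R_Th + V_BE + (β+1)I_B·R_E, so I_B = (3.02 − 0.7) / (4.94 + 51×0.47) = 0.0801 mA.
I_C = β·I_B = 50×0.0801 = 4.01 mA, and I_E = (β+1)I_B = 4.09 mA.
V_CE = V_CC − I_C·R_C − I_E·R_E = 11 − 4.01×0.47 − 4.09×0.47 = 7.2 V.
V_CE = 7.2 V > 0.2 V confirms active-region operation.

I_C ≈ 4 mA, V_CE ≈ 7.2 V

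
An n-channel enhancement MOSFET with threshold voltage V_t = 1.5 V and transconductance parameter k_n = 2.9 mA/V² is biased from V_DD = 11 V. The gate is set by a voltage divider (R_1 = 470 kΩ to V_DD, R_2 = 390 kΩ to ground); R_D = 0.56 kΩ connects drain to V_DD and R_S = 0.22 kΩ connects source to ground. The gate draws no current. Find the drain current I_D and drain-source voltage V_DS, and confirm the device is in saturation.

I_D ≈ 6.3 mA, V_DS ≈ 6 V

V_G = V_DD·R_2/(R_1+R_2) = 11×390/860 = 4.99 V.
Assume saturation: I_D = (k_n/2)(V_GS − V_t)² with V_GS = V_G − I_D·R_S = 4.99 − 0.22·I_D.
Substituting gives 0.0702·I_D² − 3.23·I_D + 17.6 = 0, with roots I_D = 6.35 or 39.6 mA.
The root I_D = 39.6 mA gives V_GS = -3.73 V ≤ V_t, so take I_D = 6.35 mA.
Then V_GS = 3.59 V and V_DS = V_DD − I_D(R_D+R_S) = 11 − 6.35×0.78 = 6.05 V.
Saturation requires V_DS ≥ V_GS − V_t = 2.09 V; 6.05 ≥ 2.09 ✓.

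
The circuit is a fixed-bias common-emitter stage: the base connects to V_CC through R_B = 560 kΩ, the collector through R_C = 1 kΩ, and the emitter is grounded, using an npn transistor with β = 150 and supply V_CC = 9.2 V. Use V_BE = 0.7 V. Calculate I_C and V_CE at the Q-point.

I_C ≈ 2.3 mA, V_CE ≈ 6.9 V

Base loop: V_CC = I_B·R_B + V_BE, so I_B = (9.2 − 0.7)/560 kΩ = 0.0152 mA.
In the active region I_C = β·I_B = 150 × 0.0152 = 2.28 mA.
Collector loop: V_CE = V_CC − I_C·R_C = 9.2 − 2.28×1 = 6.92 V.
Since V_CE = 6.92 V > V_CE(sat) ≈ 0.2 V, the transistor is in the active region as assumed.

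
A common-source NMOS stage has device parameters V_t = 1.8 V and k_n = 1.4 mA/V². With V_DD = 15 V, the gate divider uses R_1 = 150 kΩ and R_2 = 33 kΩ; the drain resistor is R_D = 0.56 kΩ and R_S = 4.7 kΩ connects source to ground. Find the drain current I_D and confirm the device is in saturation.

I_D ≈ 0.11 mA

V_G = V_DD·R_2/(R_1+R_2) = 15×33/183 = 2.7 V.
Assume saturation: I_D = (k_n/2)(V_GS − V_t)² with V_GS = V_G − I_D·R_S = 2.7 − 4.7·I_D.
Substituting gives 15.5·I_D² − 6.95·I_D + 0.573 = 0, with roots I_D = 0.109 or 0.341 mA.
The root I_D = 0.341 mA gives V_GS = 1.1 V ≤ V_t, so take I_D = 0.109 mA.
Then V_GS = 2.19 V and V_DS = V_DD − I_D(R_D+R_S) = 15 − 0.109×5.26 = 14.4 V.
Saturation requires V_DS ≥ V_GS − V_t = 0.394 V; 14.4 ≥ 0.394 ✓.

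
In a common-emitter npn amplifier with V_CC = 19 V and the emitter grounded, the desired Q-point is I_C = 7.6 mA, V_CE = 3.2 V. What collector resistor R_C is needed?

Collector loop: V_CC = I_C·R_C + V_CE.
R_C = (V_CC − V_CE)/I_C = (19 − 3.2)/7.6 = 2.08 kΩ.

R_C ≈ 2.1 kΩ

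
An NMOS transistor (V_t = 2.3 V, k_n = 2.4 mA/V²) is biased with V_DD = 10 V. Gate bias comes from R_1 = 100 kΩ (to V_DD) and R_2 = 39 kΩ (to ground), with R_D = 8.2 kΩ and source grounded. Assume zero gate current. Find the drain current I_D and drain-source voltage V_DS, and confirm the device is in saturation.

V_G = V_DD·R_2/(R_1+R_2) = 10×39/139 = 2.81 V. With the source grounded, V_GS = V_G = 2.81 V.
Assume saturation: I_D = (k_n/2)(V_GS − V_t)² = (2.4/2)×(2.81 − 2.3)² = 1.2×0.506² = 0.307 mA.
V_DS = V_DD − I_D·R_D = 10 − 0.307×8.2 = 7.48 V.
Saturation requires V_DS ≥ V_GS − V_t = 0.506 V; 7.48 ≥ 0.506 ✓.

I_D ≈ 0.31 mA, V_DS ≈ 7.5 V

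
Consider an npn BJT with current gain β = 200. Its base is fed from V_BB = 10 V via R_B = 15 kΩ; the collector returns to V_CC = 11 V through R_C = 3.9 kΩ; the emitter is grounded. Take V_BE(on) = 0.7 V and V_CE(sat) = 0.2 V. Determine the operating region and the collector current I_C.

saturation; I_C ≈ 2.8 mA

Assume active: I_B = (10 − 0.7)/15 = 0.62 mA, giving I_C = β·I_B = 124 mA.
But then V_CE = 11 − 124×3.9 = -473 V < V_CE(sat) = 0.2 V — impossible in the active region.
So the transistor is saturated. With V_CE = 0.2 V, I_C = (V_CC − 0.2)/R_C = 10.8/3.9 = 2.77 mA.
Check: β·I_B = 124 mA > I_C = 2.77 mA, confirming saturation.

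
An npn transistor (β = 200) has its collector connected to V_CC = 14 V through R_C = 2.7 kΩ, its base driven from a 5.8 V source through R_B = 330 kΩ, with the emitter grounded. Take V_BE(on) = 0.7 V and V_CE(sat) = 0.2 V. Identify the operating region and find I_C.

active; I_C ≈ 3.1 mA

Assume active. Base-emitter loop: I_B = (V_BB − V_BE)/R_B = (5.8 − 0.7)/330 = 0.0155 mA.
I_C = β·I_B = 200×0.0155 = 3.09 mA.
V_CE = V_CC − I_C·R_C = 14 − 3.09×2.7 = 5.65 V > V_CE(sat), so the active-region assumption holds.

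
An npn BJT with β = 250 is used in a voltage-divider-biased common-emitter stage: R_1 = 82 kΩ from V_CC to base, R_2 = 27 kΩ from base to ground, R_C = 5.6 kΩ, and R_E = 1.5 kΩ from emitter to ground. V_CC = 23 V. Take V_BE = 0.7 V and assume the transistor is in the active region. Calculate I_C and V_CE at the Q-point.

I_C ≈ 3.1 mA, V_CE ≈ 0.63 V

Thevenize the base divider: V_Th = V_CC·R_2/(R_1+R_2) = 23×27/109 = 5.7 V, R_Th = R_1‖R_2 = 20.3 kΩ.
Base-emitter loop: V_Th = I_B·R_Th + V_BE + (β+1)I_B·R_E, so I_B = (5.7 − 0.7) / (20.3 + 251×1.5) = 0.0126 mA.
I_C = β·I_B = 250×0.0126 = 3.15 mA, and I_E = (β+1)I_B = 3.16 mA.
V_CE = V_CC − I_C·R_C − I_E·R_E = 23 − 3.15×5.6 − 3.16×1.5 = 0.628 V.
V_CE = 0.628 V > 0.2 V confirms active-region operation.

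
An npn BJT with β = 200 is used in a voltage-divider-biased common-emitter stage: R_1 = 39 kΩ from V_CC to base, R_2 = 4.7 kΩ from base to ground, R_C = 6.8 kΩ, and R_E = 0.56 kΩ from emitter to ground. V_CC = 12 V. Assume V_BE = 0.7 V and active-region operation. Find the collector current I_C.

Thevenize the base divider: V_Th = V_CC·R_2/(R_1+R_2) = 12×4.7/43.7 = 1.29 V, R_Th = R_1‖R_2 = 4.19 kΩ.
Base-emitter loop: V_Th = I_B·R_Th + V_BE + (β+1)I_B·R_E, so I_B = (1.29 − 0.7) / (4.19 + 201×0.56) = 0.00506 mA.
I_C = β·I_B = 200×0.00506 = 1.01 mA, and I_E = (β+1)I_B = 1.02 mA.
V_CE = V_CC − I_C·R_C − I_E·R_E = 12 − 1.01×6.8 − 1.02×0.56 = 4.55 V.
V_CE = 4.55 V > 0.2 V confirms active-region operation.

I_C ≈ 1 mA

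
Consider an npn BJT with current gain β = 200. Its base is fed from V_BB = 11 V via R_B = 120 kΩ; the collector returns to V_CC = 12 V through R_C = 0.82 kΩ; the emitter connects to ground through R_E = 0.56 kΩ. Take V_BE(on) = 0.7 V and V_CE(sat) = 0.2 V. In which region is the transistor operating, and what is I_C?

Assume active: I_B = (11 − 0.7)/(120 + 201×0.56) = 0.0443 mA, I_C = β·I_B = 8.86 mA.
Then V_CE = 12 − 8.86×0.82 − 8.9×0.56 = -0.249 V < 0.2 V — the active assumption fails.
Re-solve with V_CE = 0.2 V. KCL at the emitter: V_E/R_E = (V_BB−0.7−V_E)/R_B + (V_CC−0.2−V_E)/R_C, giving V_E = 4.8 V.
I_C = (V_CC − 0.2 − V_E)/R_C = (11.8 − 4.8)/0.82 = 8.53 mA.
Check: I_B = (10.3 − 4.8)/120 = 0.0458 mA, and β·I_B = 9.16 mA > I_C, confirming saturation.

saturation; I_C ≈ 8.5 mA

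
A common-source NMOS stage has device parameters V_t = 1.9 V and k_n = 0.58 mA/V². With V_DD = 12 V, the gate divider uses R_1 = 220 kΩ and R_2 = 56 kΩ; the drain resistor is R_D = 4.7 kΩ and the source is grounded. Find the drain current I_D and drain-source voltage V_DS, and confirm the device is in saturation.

I_D ≈ 0.083 mA, V_DS ≈ 12 V

V_G = V_DD·R_2/(R_1+R_2) = 12×56/276 = 2.43 V. With the source grounded, V_GS = V_G = 2.43 V.
Assume saturation: I_D = (k_n/2)(V_GS − V_t)² = (0.58/2)×(2.43 − 1.9)² = 0.29×0.535² = 0.0829 mA.
V_DS = V_DD − I_D·R_D = 12 − 0.0829×4.7 = 11.6 V.
Saturation requires V_DS ≥ V_GS − V_t = 0.535 V; 11.6 ≥ 0.535 ✓.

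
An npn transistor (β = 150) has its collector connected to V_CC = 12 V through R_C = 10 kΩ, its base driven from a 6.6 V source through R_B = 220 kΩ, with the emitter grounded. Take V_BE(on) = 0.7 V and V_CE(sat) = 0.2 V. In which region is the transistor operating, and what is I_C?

Assume active: I_B = (6.6 − 0.7)/220 = 0.0268 mA, giving I_C = β·I_B = 4.02 mA.
But then V_CE = 12 − 4.02×10 = -28.2 V < V_CE(sat) = 0.2 V — impossible in the active region.
So the transistor is saturated. With V_CE = 0.2 V, I_C = (V_CC − 0.2)/R_C = 11.8/10 = 1.18 mA.
Check: β·I_B = 4.02 mA > I_C = 1.18 mA, confirming saturation.

saturation; I_C ≈ 1.2 mA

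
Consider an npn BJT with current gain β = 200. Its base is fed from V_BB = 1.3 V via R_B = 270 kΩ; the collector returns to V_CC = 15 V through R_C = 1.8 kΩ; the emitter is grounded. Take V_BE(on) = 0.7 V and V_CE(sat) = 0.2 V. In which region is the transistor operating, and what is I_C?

Assume active. Base-emitter loop: I_B = (V_BB − V_BE)/R_B = (1.3 − 0.7)/270 = 0.00222 mA.
I_C = β·I_B = 200×0.00222 = 0.444 mA.
V_CE = V_CC − I_C·R_C = 15 − 0.444×1.8 = 14.2 V > V_CE(sat), so the active-region assumption holds.

active; I_C ≈ 0.44 mA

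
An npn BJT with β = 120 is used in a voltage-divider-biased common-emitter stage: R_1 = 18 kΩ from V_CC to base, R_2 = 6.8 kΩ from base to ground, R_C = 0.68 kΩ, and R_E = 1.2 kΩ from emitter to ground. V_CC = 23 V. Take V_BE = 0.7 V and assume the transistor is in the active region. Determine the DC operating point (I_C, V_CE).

I_C ≈ 4.5 mA, V_CE ≈ 15 V

Thevenize the base divider: V_Th = V_CC·R_2/(R_1+R_2) = 23×6.8/24.8 = 6.31 V, R_Th = R_1‖R_2 = 4.94 kΩ.
Base-emitter loop: V_Th = I_B·R_Th + V_BE + (β+1)I_B·R_E, so I_B = (6.31 − 0.7) / (4.94 + 121×1.2) = 0.0373 mA.
I_C = β·I_B = 120×0.0373 = 4.48 mA, and I_E = (β+1)I_B = 4.52 mA.
V_CE = V_CC − I_C·R_C − I_E·R_E = 23 − 4.48×0.68 − 4.52×1.2 = 14.5 V.
V_CE = 14.5 V > 0.2 V confirms active-region operation.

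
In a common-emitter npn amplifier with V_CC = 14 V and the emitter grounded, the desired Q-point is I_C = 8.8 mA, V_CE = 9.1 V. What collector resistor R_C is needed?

R_C ≈ 0.56 kΩ

Collector loop: V_CC = I_C·R_C + V_CE.
R_C = (V_CC − V_CE)/I_C = (14 − 9.1)/8.8 = 0.557 kΩ.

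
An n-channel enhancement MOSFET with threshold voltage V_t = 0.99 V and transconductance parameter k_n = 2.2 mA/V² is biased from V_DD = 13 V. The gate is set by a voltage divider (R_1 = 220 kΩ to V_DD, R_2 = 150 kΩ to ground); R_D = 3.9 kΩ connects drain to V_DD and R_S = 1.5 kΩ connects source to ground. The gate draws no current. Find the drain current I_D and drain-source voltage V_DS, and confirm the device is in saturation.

I_D ≈ 2 mA, V_DS ≈ 2.4 V

V_G = V_DD·R_2/(R_1+R_2) = 13×150/370 = 5.27 V.
Assume saturation: I_D = (k_n/2)(V_GS − V_t)² with V_GS = V_G − I_D·R_S = 5.27 − 1.5·I_D.
Substituting gives 2.48·I_D² − 15.1·I_D + 20.2 = 0, with roots I_D = 1.96 or 4.15 mA.
The root I_D = 4.15 mA gives V_GS = -0.952 V ≤ V_t, so take I_D = 1.96 mA.
Then V_GS = 2.33 V and V_DS = V_DD − I_D(R_D+R_S) = 13 − 1.96×5.4 = 2.4 V.
Saturation requires V_DS ≥ V_GS − V_t = 1.34 V; 2.4 ≥ 1.34 ✓.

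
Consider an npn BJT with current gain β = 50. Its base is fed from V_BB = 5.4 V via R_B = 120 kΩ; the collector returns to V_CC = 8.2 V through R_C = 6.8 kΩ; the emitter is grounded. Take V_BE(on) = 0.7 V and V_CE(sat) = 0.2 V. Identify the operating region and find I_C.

Assume active: I_B = (5.4 − 0.7)/120 = 0.0392 mA, giving I_C = β·I_B = 1.96 mA.
But then V_CE = 8.2 − 1.96×6.8 = -5.12 V < V_CE(sat) = 0.2 V — impossible in the active region.
So the transistor is saturated. With V_CE = 0.2 V, I_C = (V_CC − 0.2)/R_C = 8/6.8 = 1.18 mA.
Check: β·I_B = 1.96 mA > I_C = 1.18 mA, confirming saturation.

saturation; I_C ≈ 1.2 mA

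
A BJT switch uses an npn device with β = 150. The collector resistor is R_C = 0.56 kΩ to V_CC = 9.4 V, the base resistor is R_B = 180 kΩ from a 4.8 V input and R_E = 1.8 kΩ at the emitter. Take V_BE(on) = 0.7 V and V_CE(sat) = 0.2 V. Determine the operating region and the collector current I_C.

active; I_C ≈ 1.4 mA

Assume active. Base-emitter loop: I_B = (V_BB − V_BE)/(R_B + (β+1)R_E) = (4.8 − 0.7)/(180 + 151×1.8) = 0.00907 mA.
I_C = β·I_B = 150×0.00907 = 1.36 mA.
V_CE = V_CC − I_C·R_C − I_E·R_E = 9.4 − 1.36×0.56 − 1.37×1.8 = 6.17 V > V_CE(sat), so the active-region assumption holds.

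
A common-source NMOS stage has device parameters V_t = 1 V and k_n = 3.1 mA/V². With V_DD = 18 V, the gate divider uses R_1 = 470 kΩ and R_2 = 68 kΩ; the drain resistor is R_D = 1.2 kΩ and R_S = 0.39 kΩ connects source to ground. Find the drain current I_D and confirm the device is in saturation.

V_G = V_DD·R_2/(R_1+R_2) = 18×68/538 = 2.28 V.
Assume saturation: I_D = (k_n/2)(V_GS − V_t)² with V_GS = V_G − I_D·R_S = 2.28 − 0.39·I_D.
Substituting gives 0.236·I_D² − 2.54·I_D + 2.52 = 0, with roots I_D = 1.1 or 9.68 mA.
The root I_D = 9.68 mA gives V_GS = -1.5 V ≤ V_t, so take I_D = 1.1 mA.
Then V_GS = 1.84 V and V_DS = V_DD − I_D(R_D+R_S) = 18 − 1.1×1.59 = 16.2 V.
Saturation requires V_DS ≥ V_GS − V_t = 0.844 V; 16.2 ≥ 0.844 ✓.

I_D ≈ 1.1 mA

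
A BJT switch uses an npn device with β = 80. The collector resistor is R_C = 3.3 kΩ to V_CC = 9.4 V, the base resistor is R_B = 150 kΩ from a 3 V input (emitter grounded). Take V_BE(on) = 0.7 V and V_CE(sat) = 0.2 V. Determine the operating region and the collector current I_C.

active; I_C ≈ 1.2 mA

Assume active. Base-emitter loop: I_B = (V_BB − V_BE)/R_B = (3 − 0.7)/150 = 0.0153 mA.
I_C = β·I_B = 80×0.0153 = 1.23 mA.
V_CE = V_CC − I_C·R_C = 9.4 − 1.23×3.3 = 5.35 V > V_CE(sat), so the active-region assumption holds.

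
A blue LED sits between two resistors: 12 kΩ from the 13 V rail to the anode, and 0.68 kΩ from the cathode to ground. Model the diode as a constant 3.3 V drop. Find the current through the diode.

I ≈ 0.76 mA

The two resistors are in series with the diode, so KVL gives 13 = I·12 + 3.3 + I·0.68.
I = (13 − 3.3) / (12 + 0.68) kΩ = 9.7 / 12.7 = 0.765 mA.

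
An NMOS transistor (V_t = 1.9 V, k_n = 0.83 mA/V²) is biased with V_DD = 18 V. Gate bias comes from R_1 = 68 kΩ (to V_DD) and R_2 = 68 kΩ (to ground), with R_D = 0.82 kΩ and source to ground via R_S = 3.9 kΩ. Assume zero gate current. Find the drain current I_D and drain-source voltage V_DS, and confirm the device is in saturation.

V_G = V_DD·R_2/(R_1+R_2) = 18×68/136 = 9 V.
Assume saturation: I_D = (k_n/2)(V_GS − V_t)² with V_GS = V_G − I_D·R_S = 9 − 3.9·I_D.
Substituting gives 6.31·I_D² − 24·I_D + 20.9 = 0, with roots I_D = 1.36 or 2.44 mA.
The root I_D = 2.44 mA gives V_GS = -0.526 V ≤ V_t, so take I_D = 1.36 mA.
Then V_GS = 3.71 V and V_DS = V_DD − I_D(R_D+R_S) = 18 − 1.36×4.72 = 11.6 V.
Saturation requires V_DS ≥ V_GS − V_t = 1.81 V; 11.6 ≥ 1.81 ✓.

I_D ≈ 1.4 mA, V_DS ≈ 12 V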